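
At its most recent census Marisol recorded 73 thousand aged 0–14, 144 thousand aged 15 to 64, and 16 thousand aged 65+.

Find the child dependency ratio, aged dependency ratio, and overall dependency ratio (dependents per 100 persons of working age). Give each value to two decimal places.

Youth dependency ratio: 50.69
Old-age dependency ratio: 11.11
Total dependency ratio: 61.81

Youth dependency ratio = 73 / 144 × 100 = 50.69
Old-age dependency ratio = 16 / 144 × 100 = 11.11
Total dependency ratio = (73 + 16) / 144 × 100 = 89 / 144 × 100 = 61.81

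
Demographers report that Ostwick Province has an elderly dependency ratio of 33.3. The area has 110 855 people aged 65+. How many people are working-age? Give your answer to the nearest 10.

Old-age dependency ratio = elderly / working-age × 100
33.3 = 110 855 / W × 100
⇒ 332 900

Working-age: 332 900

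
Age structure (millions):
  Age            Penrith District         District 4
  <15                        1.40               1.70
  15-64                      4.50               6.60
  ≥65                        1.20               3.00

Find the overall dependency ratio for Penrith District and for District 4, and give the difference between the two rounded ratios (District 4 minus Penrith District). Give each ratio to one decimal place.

Penrith District: (1.40 + 1.20) / 4.50 × 100 = 2.60 / 4.50 × 100 = 57.8
District 4: (1.70 + 3.00) / 6.60 × 100 = 4.70 / 6.60 × 100 = 71.2

Penrith District: 57.8
District 4: 71.2
Difference: +13.4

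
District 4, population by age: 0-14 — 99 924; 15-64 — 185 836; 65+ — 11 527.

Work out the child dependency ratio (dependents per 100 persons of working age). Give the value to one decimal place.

Youth dependency ratio: 53.8

Youth dependency ratio = 99 924 / 185 836 × 100 = 53.8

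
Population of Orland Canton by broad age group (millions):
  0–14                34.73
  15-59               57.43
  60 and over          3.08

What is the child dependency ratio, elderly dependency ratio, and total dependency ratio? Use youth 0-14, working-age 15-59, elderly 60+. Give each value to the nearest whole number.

Youth dependency ratio = 34.73 / 57.43 × 100 = 60
Old-age dependency ratio = 3.08 / 57.43 × 100 = 5
Total dependency ratio = (34.73 + 3.08) / 57.43 × 100 = 37.81 / 57.43 × 100 = 66

Youth dependency ratio: 60
Old-age dependency ratio: 5
Total dependency ratio: 66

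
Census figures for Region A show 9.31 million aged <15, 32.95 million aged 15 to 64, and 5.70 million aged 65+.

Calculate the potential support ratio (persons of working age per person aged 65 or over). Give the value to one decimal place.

Potential support ratio: 5.8

Potential support ratio = 32.95 / 5.70 = 5.8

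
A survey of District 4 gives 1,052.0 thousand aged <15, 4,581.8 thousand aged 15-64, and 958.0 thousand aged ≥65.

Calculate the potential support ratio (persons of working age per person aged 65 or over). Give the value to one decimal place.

Potential support ratio: 4.8

Potential support ratio = 4,581.8 / 958.0 = 4.8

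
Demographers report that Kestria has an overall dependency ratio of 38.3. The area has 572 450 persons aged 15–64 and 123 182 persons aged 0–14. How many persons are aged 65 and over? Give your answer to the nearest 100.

Aged 65 and over: 96 100

Total dependency ratio = (youth + elderly) / working-age × 100
38.3 = (123 182 + E) / 572 450 × 100
⇒ 96 100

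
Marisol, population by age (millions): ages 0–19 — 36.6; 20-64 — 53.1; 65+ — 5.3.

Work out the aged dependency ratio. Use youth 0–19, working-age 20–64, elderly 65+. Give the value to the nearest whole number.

Old-age dependency ratio = 5.3 / 53.1 × 100 = 10

Old-age dependency ratio: 10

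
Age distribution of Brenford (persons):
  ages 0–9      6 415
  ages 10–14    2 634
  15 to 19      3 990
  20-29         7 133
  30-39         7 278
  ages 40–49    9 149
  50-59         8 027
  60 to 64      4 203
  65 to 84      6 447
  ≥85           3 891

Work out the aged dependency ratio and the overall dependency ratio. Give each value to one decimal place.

Old-age dependency ratio: 26.0
Total dependency ratio: 48.7

0–14: 6 415 + 2 634 = 9 049
15–64: 3 990 + 7 133 + 7 278 + 9 149 + 8 027 + 4 203 = 39 780
65+: 6 447 + 3 891 = 10 338
Old-age dependency ratio = 10 338 / 39 780 × 100 = 26.0
Total dependency ratio = (9 049 + 10 338) / 39 780 × 100 = 19 387 / 39 780 × 100 = 48.7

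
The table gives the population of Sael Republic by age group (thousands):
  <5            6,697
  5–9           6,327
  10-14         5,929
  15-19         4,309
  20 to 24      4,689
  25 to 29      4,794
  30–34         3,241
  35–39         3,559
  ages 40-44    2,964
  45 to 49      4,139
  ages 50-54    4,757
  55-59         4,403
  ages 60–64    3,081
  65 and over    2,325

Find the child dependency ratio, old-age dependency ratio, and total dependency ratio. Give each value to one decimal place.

Youth dependency ratio: 47.5
Old-age dependency ratio: 5.8
Total dependency ratio: 53.3

0–14: 6,697 + 6,327 + 5,929 = 18,953
15–64: 4,309 + 4,689 + 4,794 + 3,241 + 3,559 + 2,964 + 4,139 + 4,757 + 4,403 + 3,081 = 39,936
65+: 2,325
Youth dependency ratio = 18,953 / 39,936 × 100 = 47.5
Old-age dependency ratio = 2,325 / 39,936 × 100 = 5.8
Total dependency ratio = (18,953 + 2,325) / 39,936 × 100 = 21,278 / 39,936 × 100 = 53.3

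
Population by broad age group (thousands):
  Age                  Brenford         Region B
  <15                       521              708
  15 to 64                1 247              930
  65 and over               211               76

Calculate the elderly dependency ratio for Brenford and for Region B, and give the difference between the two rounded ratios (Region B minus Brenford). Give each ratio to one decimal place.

Brenford: 211 / 1 247 × 100 = 16.9
Region B: 76 / 930 × 100 = 8.2

Brenford: 16.9
Region B: 8.2
Difference: -8.7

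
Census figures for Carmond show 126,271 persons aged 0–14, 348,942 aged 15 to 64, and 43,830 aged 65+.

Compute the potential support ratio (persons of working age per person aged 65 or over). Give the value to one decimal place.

Potential support ratio: 8.0

Potential support ratio = 348,942 / 43,830 = 8.0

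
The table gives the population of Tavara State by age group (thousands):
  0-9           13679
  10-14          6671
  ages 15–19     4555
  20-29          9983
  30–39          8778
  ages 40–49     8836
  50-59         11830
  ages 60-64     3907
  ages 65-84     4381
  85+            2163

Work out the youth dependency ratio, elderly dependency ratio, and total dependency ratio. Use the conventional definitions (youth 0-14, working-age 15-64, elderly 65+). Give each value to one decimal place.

Youth dependency ratio: 42.5
Old-age dependency ratio: 13.7
Total dependency ratio: 56.2

0–14: 13679 + 6671 = 20350
15–64: 4555 + 9983 + 8778 + 8836 + 11830 + 3907 = 47889
65+: 4381 + 2163 = 6544
Youth dependency ratio = 20350 / 47889 × 100 = 42.5
Old-age dependency ratio = 6544 / 47889 × 100 = 13.7
Total dependency ratio = (20350 + 6544) / 47889 × 100 = 26894 / 47889 × 100 = 56.2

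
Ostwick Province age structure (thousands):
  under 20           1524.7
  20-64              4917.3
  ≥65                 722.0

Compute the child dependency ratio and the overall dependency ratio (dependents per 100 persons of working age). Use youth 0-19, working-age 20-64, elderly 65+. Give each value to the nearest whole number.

Youth dependency ratio = 1524.7 / 4917.3 × 100 = 31
Total dependency ratio = (1524.7 + 722.0) / 4917.3 × 100 = 2246.7 / 4917.3 × 100 = 46

Youth dependency ratio: 31
Total dependency ratio: 46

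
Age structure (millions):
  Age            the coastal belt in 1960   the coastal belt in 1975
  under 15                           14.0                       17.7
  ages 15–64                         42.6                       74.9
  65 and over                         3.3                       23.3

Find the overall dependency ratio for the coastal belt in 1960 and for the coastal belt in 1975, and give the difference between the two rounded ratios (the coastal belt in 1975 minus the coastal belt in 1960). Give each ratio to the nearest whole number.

the coastal belt in 1960: 41
the coastal belt in 1975: 55
Difference: +14

the coastal belt in 1960: (14.0 + 3.3) / 42.6 × 100 = 17.3 / 42.6 × 100 = 41
the coastal belt in 1975: (17.7 + 23.3) / 74.9 × 100 = 41.0 / 74.9 × 100 = 55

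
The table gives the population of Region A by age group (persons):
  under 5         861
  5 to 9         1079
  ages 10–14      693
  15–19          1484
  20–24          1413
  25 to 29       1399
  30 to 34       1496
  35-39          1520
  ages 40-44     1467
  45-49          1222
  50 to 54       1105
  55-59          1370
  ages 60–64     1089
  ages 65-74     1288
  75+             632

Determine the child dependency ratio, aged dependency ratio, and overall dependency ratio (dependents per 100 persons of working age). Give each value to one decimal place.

0–14: 861 + 1079 + 693 = 2633
15–64: 1484 + 1413 + 1399 + 1496 + 1520 + 1467 + 1222 + 1105 + 1370 + 1089 = 13565
65+: 1288 + 632 = 1920
Youth dependency ratio = 2633 / 13565 × 100 = 19.4
Old-age dependency ratio = 1920 / 13565 × 100 = 14.2
Total dependency ratio = (2633 + 1920) / 13565 × 100 = 4553 / 13565 × 100 = 33.6

Youth dependency ratio: 19.4
Old-age dependency ratio: 14.2
Total dependency ratio: 33.6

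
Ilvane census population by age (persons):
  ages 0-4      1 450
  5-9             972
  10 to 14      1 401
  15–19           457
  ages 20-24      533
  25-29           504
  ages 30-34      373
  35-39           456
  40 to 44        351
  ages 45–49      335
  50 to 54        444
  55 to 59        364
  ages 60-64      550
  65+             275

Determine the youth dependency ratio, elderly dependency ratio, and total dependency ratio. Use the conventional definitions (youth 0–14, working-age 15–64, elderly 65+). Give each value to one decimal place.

0–14: 1 450 + 972 + 1 401 = 3 823
15–64: 457 + 533 + 504 + 373 + 456 + 351 + 335 + 444 + 364 + 550 = 4 367
65+: 275
Youth dependency ratio = 3 823 / 4 367 × 100 = 87.5
Old-age dependency ratio = 275 / 4 367 × 100 = 6.3
Total dependency ratio = (3 823 + 275) / 4 367 × 100 = 4 098 / 4 367 × 100 = 93.8

Youth dependency ratio: 87.5
Old-age dependency ratio: 6.3
Total dependency ratio: 93.8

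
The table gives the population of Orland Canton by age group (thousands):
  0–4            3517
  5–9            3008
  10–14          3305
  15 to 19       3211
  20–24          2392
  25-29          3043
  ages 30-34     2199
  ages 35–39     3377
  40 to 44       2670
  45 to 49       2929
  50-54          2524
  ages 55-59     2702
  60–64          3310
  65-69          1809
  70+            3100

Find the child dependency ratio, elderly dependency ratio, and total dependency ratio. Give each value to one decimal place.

Youth dependency ratio: 34.7
Old-age dependency ratio: 17.3
Total dependency ratio: 52.0

0–14: 3517 + 3008 + 3305 = 9830
15–64: 3211 + 2392 + 3043 + 2199 + 3377 + 2670 + 2929 + 2524 + 2702 + 3310 = 28357
65+: 1809 + 3100 = 4909
Youth dependency ratio = 9830 / 28357 × 100 = 34.7
Old-age dependency ratio = 4909 / 28357 × 100 = 17.3
Total dependency ratio = (9830 + 4909) / 28357 × 100 = 14739 / 28357 × 100 = 52.0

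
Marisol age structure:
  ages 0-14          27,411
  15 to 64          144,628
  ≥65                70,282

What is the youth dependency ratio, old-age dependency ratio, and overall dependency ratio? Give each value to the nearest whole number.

Youth dependency ratio = 27,411 / 144,628 × 100 = 19
Old-age dependency ratio = 70,282 / 144,628 × 100 = 49
Total dependency ratio = (27,411 + 70,282) / 144,628 × 100 = 97,693 / 144,628 × 100 = 68

Youth dependency ratio: 19
Old-age dependency ratio: 49
Total dependency ratio: 68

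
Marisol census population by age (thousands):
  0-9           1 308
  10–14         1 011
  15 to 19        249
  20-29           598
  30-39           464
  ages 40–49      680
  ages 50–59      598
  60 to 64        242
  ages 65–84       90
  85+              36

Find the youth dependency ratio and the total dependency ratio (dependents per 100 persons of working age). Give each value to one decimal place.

0–14: 1 308 + 1 011 = 2 319
15–64: 249 + 598 + 464 + 680 + 598 + 242 = 2 831
65+: 90 + 36 = 126
Youth dependency ratio = 2 319 / 2 831 × 100 = 81.9
Total dependency ratio = (2 319 + 126) / 2 831 × 100 = 2 445 / 2 831 × 100 = 86.4

Youth dependency ratio: 81.9
Total dependency ratio: 86.4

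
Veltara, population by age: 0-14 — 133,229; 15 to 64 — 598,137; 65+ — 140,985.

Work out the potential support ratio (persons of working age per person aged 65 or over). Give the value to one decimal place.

Potential support ratio = 598,137 / 140,985 = 4.2

Potential support ratio: 4.2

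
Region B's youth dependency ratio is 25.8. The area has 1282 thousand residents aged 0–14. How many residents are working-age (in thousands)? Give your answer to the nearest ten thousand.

Youth dependency ratio = youth / working-age × 100
25.8 = 1282 / W × 100
⇒ 4970

Working-age: 4970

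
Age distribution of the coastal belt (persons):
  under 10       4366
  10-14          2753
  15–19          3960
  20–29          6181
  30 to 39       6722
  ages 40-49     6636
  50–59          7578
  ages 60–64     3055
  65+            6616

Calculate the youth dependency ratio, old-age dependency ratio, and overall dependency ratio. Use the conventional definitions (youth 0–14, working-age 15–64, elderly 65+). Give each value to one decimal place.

0–14: 4366 + 2753 = 7119
15–64: 3960 + 6181 + 6722 + 6636 + 7578 + 3055 = 34132
65+: 6616
Youth dependency ratio = 7119 / 34132 × 100 = 20.9
Old-age dependency ratio = 6616 / 34132 × 100 = 19.4
Total dependency ratio = (7119 + 6616) / 34132 × 100 = 13735 / 34132 × 100 = 40.2

Youth dependency ratio: 20.9
Old-age dependency ratio: 19.4
Total dependency ratio: 40.2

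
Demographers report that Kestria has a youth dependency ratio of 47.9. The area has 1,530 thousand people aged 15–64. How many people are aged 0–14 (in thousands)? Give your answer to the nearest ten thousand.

Aged 0–14: 730

Youth dependency ratio = youth / working-age × 100
47.9 = Y / 1,530 × 100
⇒ 730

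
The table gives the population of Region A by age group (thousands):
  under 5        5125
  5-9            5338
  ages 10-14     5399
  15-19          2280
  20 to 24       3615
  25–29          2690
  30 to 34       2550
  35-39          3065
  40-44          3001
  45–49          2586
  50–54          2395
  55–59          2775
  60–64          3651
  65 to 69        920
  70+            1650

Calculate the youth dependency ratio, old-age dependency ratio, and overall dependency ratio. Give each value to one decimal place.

0–14: 5125 + 5338 + 5399 = 15862
15–64: 2280 + 3615 + 2690 + 2550 + 3065 + 3001 + 2586 + 2395 + 2775 + 3651 = 28608
65+: 920 + 1650 = 2570
Youth dependency ratio = 15862 / 28608 × 100 = 55.4
Old-age dependency ratio = 2570 / 28608 × 100 = 9.0
Total dependency ratio = (15862 + 2570) / 28608 × 100 = 18432 / 28608 × 100 = 64.4

Youth dependency ratio: 55.4
Old-age dependency ratio: 9.0
Total dependency ratio: 64.4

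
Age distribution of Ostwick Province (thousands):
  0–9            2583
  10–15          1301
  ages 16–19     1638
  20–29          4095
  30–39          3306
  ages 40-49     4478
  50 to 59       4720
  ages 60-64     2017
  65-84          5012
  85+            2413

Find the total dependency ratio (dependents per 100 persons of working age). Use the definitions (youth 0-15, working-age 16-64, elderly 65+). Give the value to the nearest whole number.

0–15: 2583 + 1301 = 3884
16–64: 1638 + 4095 + 3306 + 4478 + 4720 + 2017 = 20254
65+: 5012 + 2413 = 7425
Total dependency ratio = (3884 + 7425) / 20254 × 100 = 11309 / 20254 × 100 = 56

Total dependency ratio: 56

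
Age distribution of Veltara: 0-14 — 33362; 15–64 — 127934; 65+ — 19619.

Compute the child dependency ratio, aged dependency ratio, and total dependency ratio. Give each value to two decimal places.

Youth dependency ratio: 26.08
Old-age dependency ratio: 15.34
Total dependency ratio: 41.41

Youth dependency ratio = 33362 / 127934 × 100 = 26.08
Old-age dependency ratio = 19619 / 127934 × 100 = 15.34
Total dependency ratio = (33362 + 19619) / 127934 × 100 = 52981 / 127934 × 100 = 41.41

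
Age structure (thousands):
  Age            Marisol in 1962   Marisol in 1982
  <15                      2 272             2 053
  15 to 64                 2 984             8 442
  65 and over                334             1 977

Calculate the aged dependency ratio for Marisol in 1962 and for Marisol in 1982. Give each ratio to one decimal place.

Marisol in 1962: 334 / 2 984 × 100 = 11.2
Marisol in 1982: 1 977 / 8 442 × 100 = 23.4

Marisol in 1962: 11.2
Marisol in 1982: 23.4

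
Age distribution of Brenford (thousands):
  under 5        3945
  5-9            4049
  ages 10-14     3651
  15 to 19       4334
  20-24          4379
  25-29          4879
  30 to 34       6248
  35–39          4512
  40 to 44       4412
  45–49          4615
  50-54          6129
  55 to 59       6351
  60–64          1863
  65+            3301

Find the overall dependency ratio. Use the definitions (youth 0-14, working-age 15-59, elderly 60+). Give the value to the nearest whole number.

Total dependency ratio: 37

0–14: 3945 + 4049 + 3651 = 11645
15–59: 4334 + 4379 + 4879 + 6248 + 4512 + 4412 + 4615 + 6129 + 6351 = 45859
60+: 1863 + 3301 = 5164
Total dependency ratio = (11645 + 5164) / 45859 × 100 = 16809 / 45859 × 100 = 37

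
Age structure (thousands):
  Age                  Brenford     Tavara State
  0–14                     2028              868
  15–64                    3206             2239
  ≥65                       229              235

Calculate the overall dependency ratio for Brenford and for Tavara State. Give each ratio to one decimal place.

Brenford: 70.4
Tavara State: 49.3

Brenford: (2028 + 229) / 3206 × 100 = 2257 / 3206 × 100 = 70.4
Tavara State: (868 + 235) / 2239 × 100 = 1103 / 2239 × 100 = 49.3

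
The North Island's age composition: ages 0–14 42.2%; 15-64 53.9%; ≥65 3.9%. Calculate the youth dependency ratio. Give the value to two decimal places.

Youth dependency ratio = 42.2 / 53.9 × 100 = 78.29

Youth dependency ratio: 78.29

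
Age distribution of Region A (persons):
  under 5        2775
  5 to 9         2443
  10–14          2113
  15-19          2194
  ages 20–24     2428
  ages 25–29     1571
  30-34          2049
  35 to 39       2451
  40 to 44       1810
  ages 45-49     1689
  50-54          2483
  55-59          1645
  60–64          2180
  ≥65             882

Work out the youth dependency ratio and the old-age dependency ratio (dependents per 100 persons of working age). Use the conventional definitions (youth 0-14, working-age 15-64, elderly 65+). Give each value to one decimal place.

0–14: 2775 + 2443 + 2113 = 7331
15–64: 2194 + 2428 + 1571 + 2049 + 2451 + 1810 + 1689 + 2483 + 1645 + 2180 = 20500
65+: 882
Youth dependency ratio = 7331 / 20500 × 100 = 35.8
Old-age dependency ratio = 882 / 20500 × 100 = 4.3

Youth dependency ratio: 35.8
Old-age dependency ratio: 4.3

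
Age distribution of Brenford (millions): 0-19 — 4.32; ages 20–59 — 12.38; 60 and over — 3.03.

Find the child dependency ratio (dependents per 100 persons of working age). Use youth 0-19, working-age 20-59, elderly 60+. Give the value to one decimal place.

Youth dependency ratio = 4.32 / 12.38 × 100 = 34.9

Youth dependency ratio: 34.9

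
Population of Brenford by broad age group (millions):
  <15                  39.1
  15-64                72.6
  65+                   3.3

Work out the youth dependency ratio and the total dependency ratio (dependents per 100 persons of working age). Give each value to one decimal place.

Youth dependency ratio = 39.1 / 72.6 × 100 = 53.9
Total dependency ratio = (39.1 + 3.3) / 72.6 × 100 = 42.4 / 72.6 × 100 = 58.4

Youth dependency ratio: 53.9
Total dependency ratio: 58.4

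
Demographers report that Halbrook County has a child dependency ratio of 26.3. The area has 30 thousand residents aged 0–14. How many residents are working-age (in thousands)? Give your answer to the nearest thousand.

Working-age: 114

Youth dependency ratio = youth / working-age × 100
26.3 = 30 / W × 100
⇒ 114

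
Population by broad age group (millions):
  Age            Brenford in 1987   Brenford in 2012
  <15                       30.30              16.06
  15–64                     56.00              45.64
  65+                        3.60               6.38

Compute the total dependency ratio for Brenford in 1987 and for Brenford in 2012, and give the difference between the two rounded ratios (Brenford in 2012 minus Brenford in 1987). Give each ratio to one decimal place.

Brenford in 1987: 60.5
Brenford in 2012: 49.2
Difference: -11.3

Brenford in 1987: (30.30 + 3.60) / 56.00 × 100 = 33.90 / 56.00 × 100 = 60.5
Brenford in 2012: (16.06 + 6.38) / 45.64 × 100 = 22.44 / 45.64 × 100 = 49.2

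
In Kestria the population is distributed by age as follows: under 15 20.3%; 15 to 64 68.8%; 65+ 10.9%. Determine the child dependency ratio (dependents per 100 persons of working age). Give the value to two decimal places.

Youth dependency ratio = 20.3 / 68.8 × 100 = 29.51

Youth dependency ratio: 29.51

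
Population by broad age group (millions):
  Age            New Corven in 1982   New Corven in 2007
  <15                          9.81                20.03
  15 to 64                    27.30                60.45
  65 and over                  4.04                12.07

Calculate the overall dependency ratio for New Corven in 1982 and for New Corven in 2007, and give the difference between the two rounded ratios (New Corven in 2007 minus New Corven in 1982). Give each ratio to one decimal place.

New Corven in 1982: 50.7
New Corven in 2007: 53.1
Difference: +2.4

New Corven in 1982: (9.81 + 4.04) / 27.30 × 100 = 13.85 / 27.30 × 100 = 50.7
New Corven in 2007: (20.03 + 12.07) / 60.45 × 100 = 32.10 / 60.45 × 100 = 53.1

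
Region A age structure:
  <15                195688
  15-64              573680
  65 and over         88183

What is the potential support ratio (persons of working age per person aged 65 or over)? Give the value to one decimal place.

Potential support ratio = 573680 / 88183 = 6.5

Potential support ratio: 6.5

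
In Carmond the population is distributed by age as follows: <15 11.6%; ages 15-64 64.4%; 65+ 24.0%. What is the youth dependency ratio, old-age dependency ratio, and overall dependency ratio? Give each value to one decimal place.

Youth dependency ratio = 11.6 / 64.4 × 100 = 18.0
Old-age dependency ratio = 24.0 / 64.4 × 100 = 37.3
Total dependency ratio = (11.6 + 24.0) / 64.4 × 100 = 35.6 / 64.4 × 100 = 55.3

Youth dependency ratio: 18.0
Old-age dependency ratio: 37.3
Total dependency ratio: 55.3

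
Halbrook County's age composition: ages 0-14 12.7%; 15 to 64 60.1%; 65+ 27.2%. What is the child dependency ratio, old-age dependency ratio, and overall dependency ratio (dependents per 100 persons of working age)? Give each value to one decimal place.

Youth dependency ratio: 21.1
Old-age dependency ratio: 45.3
Total dependency ratio: 66.4

Youth dependency ratio = 12.7 / 60.1 × 100 = 21.1
Old-age dependency ratio = 27.2 / 60.1 × 100 = 45.3
Total dependency ratio = (12.7 + 27.2) / 60.1 × 100 = 39.9 / 60.1 × 100 = 66.4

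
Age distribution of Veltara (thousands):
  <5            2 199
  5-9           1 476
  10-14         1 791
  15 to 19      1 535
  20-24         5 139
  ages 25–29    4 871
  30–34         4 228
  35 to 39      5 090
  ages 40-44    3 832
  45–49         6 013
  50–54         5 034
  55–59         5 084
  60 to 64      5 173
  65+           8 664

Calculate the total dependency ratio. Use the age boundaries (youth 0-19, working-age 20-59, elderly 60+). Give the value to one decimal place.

0–19: 2 199 + 1 476 + 1 791 + 1 535 = 7 001
20–59: 5 139 + 4 871 + 4 228 + 5 090 + 3 832 + 6 013 + 5 034 + 5 084 = 39 291
60+: 5 173 + 8 664 = 13 837
Total dependency ratio = (7 001 + 13 837) / 39 291 × 100 = 20 838 / 39 291 × 100 = 53.0

Total dependency ratio: 53.0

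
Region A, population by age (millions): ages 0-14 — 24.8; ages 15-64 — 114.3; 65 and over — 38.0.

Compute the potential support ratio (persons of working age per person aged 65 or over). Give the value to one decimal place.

Potential support ratio: 3.0

Potential support ratio = 114.3 / 38.0 = 3.0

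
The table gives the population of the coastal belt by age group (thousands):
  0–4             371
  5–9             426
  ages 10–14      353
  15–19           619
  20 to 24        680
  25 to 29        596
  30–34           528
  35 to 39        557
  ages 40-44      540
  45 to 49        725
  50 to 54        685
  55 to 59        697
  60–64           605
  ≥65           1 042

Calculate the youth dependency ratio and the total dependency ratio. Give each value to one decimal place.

Youth dependency ratio: 18.5
Total dependency ratio: 35.2

0–14: 371 + 426 + 353 = 1 150
15–64: 619 + 680 + 596 + 528 + 557 + 540 + 725 + 685 + 697 + 605 = 6 232
65+: 1 042
Youth dependency ratio = 1 150 / 6 232 × 100 = 18.5
Total dependency ratio = (1 150 + 1 042) / 6 232 × 100 = 2 192 / 6 232 × 100 = 35.2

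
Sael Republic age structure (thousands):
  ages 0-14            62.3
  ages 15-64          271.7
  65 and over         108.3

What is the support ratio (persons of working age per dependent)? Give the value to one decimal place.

Support ratio: 1.6

Support ratio = 271.7 / (62.3 + 108.3) = 271.7 / 170.6 = 1.6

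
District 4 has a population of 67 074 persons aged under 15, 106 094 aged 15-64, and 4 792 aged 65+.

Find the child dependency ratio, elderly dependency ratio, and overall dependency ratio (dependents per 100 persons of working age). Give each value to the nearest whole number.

Youth dependency ratio = 67 074 / 106 094 × 100 = 63
Old-age dependency ratio = 4 792 / 106 094 × 100 = 5
Total dependency ratio = (67 074 + 4 792) / 106 094 × 100 = 71 866 / 106 094 × 100 = 68

Youth dependency ratio: 63
Old-age dependency ratio: 5
Total dependency ratio: 68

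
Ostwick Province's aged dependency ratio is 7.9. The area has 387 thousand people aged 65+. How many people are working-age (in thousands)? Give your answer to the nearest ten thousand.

Working-age: 4,900

Old-age dependency ratio = elderly / working-age × 100
7.9 = 387 / W × 100
⇒ 4,900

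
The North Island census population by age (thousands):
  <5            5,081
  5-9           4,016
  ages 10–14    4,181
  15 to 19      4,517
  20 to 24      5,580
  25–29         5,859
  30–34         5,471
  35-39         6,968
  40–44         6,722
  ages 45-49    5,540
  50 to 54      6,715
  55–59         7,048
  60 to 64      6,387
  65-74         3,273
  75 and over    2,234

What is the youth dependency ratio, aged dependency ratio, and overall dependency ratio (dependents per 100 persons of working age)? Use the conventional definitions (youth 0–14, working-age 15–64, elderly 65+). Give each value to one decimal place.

Youth dependency ratio: 21.8
Old-age dependency ratio: 9.1
Total dependency ratio: 30.9

0–14: 5,081 + 4,016 + 4,181 = 13,278
15–64: 4,517 + 5,580 + 5,859 + 5,471 + 6,968 + 6,722 + 5,540 + 6,715 + 7,048 + 6,387 = 60,807
65+: 3,273 + 2,234 = 5,507
Youth dependency ratio = 13,278 / 60,807 × 100 = 21.8
Old-age dependency ratio = 5,507 / 60,807 × 100 = 9.1
Total dependency ratio = (13,278 + 5,507) / 60,807 × 100 = 18,785 / 60,807 × 100 = 30.9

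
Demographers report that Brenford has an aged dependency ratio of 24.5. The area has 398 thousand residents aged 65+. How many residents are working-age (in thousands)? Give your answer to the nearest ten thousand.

Old-age dependency ratio = elderly / working-age × 100
24.5 = 398 / W × 100
⇒ 1 620

Working-age: 1 620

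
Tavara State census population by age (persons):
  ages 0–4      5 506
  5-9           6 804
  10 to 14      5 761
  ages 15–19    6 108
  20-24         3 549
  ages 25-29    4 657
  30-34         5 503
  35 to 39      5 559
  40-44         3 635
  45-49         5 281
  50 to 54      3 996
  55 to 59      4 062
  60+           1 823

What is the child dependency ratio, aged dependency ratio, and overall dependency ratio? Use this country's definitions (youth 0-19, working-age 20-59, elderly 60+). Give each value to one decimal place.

0–19: 5 506 + 6 804 + 5 761 + 6 108 = 24 179
20–59: 3 549 + 4 657 + 5 503 + 5 559 + 3 635 + 5 281 + 3 996 + 4 062 = 36 242
60+: 1 823
Youth dependency ratio = 24 179 / 36 242 × 100 = 66.7
Old-age dependency ratio = 1 823 / 36 242 × 100 = 5.0
Total dependency ratio = (24 179 + 1 823) / 36 242 × 100 = 26 002 / 36 242 × 100 = 71.7

Youth dependency ratio: 66.7
Old-age dependency ratio: 5.0
Total dependency ratio: 71.7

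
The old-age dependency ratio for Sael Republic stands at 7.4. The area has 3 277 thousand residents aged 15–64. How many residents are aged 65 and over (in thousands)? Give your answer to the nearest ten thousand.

Old-age dependency ratio = elderly / working-age × 100
7.4 = E / 3 277 × 100
⇒ 240

Aged 65 and over: 240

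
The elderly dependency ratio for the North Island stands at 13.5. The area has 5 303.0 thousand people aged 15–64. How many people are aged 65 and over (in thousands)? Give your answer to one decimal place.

Aged 65 and over: 715.9

Old-age dependency ratio = elderly / working-age × 100
13.5 = E / 5 303.0 × 100
⇒ 715.9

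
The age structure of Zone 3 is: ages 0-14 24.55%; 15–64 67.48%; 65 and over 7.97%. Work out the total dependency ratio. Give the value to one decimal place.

Total dependency ratio: 48.2

Total dependency ratio = (24.55 + 7.97) / 67.48 × 100 = 32.52 / 67.48 × 100 = 48.2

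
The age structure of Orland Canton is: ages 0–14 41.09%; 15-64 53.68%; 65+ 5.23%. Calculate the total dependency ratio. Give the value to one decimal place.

Total dependency ratio = (41.09 + 5.23) / 53.68 × 100 = 46.32 / 53.68 × 100 = 86.3

Total dependency ratio: 86.3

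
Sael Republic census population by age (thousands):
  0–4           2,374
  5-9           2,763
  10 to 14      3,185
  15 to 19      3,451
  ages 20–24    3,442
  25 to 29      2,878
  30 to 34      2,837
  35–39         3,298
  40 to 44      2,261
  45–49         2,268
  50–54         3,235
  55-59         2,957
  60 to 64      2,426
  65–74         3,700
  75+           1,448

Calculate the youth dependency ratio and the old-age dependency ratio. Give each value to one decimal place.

0–14: 2,374 + 2,763 + 3,185 = 8,322
15–64: 3,451 + 3,442 + 2,878 + 2,837 + 3,298 + 2,261 + 2,268 + 3,235 + 2,957 + 2,426 = 29,053
65+: 3,700 + 1,448 = 5,148
Youth dependency ratio = 8,322 / 29,053 × 100 = 28.6
Old-age dependency ratio = 5,148 / 29,053 × 100 = 17.7

Youth dependency ratio: 28.6
Old-age dependency ratio: 17.7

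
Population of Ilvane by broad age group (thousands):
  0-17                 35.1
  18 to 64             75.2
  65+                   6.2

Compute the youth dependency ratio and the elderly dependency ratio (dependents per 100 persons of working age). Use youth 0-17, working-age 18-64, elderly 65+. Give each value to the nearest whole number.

Youth dependency ratio: 47
Old-age dependency ratio: 8

Youth dependency ratio = 35.1 / 75.2 × 100 = 47
Old-age dependency ratio = 6.2 / 75.2 × 100 = 8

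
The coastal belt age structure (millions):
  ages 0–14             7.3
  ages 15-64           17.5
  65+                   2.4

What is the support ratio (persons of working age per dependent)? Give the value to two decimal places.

Support ratio = 17.5 / (7.3 + 2.4) = 17.5 / 9.7 = 1.80

Support ratio: 1.80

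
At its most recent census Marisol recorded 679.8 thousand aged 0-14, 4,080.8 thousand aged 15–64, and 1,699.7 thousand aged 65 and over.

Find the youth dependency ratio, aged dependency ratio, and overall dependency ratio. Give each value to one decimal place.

Youth dependency ratio = 679.8 / 4,080.8 × 100 = 16.7
Old-age dependency ratio = 1,699.7 / 4,080.8 × 100 = 41.7
Total dependency ratio = (679.8 + 1,699.7) / 4,080.8 × 100 = 2,379.5 / 4,080.8 × 100 = 58.3

Youth dependency ratio: 16.7
Old-age dependency ratio: 41.7
Total dependency ratio: 58.3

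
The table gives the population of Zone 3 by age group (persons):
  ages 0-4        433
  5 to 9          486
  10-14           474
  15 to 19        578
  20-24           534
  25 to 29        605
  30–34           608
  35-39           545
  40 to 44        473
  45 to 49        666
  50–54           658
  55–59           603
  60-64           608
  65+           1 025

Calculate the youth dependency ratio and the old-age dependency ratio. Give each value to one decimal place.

0–14: 433 + 486 + 474 = 1 393
15–64: 578 + 534 + 605 + 608 + 545 + 473 + 666 + 658 + 603 + 608 = 5 878
65+: 1 025
Youth dependency ratio = 1 393 / 5 878 × 100 = 23.7
Old-age dependency ratio = 1 025 / 5 878 × 100 = 17.4

Youth dependency ratio: 23.7
Old-age dependency ratio: 17.4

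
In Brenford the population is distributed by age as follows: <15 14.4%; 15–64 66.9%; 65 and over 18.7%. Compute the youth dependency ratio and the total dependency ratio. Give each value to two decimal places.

Youth dependency ratio: 21.52
Total dependency ratio: 49.48

Youth dependency ratio = 14.4 / 66.9 × 100 = 21.52
Total dependency ratio = (14.4 + 18.7) / 66.9 × 100 = 33.1 / 66.9 × 100 = 49.48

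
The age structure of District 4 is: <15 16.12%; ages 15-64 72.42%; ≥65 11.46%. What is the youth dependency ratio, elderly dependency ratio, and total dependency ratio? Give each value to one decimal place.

Youth dependency ratio: 22.3
Old-age dependency ratio: 15.8
Total dependency ratio: 38.1

Youth dependency ratio = 16.12 / 72.42 × 100 = 22.3
Old-age dependency ratio = 11.46 / 72.42 × 100 = 15.8
Total dependency ratio = (16.12 + 11.46) / 72.42 × 100 = 27.58 / 72.42 × 100 = 38.1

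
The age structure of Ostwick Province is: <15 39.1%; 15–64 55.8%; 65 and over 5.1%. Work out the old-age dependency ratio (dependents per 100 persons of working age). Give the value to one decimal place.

Old-age dependency ratio: 9.1

Old-age dependency ratio = 5.1 / 55.8 × 100 = 9.1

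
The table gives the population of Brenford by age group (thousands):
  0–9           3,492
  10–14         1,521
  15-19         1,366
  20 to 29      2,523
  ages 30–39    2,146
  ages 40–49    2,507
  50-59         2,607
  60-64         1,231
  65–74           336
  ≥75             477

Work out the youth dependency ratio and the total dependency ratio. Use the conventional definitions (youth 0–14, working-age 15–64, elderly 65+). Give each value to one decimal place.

Youth dependency ratio: 40.5
Total dependency ratio: 47.1

0–14: 3,492 + 1,521 = 5,013
15–64: 1,366 + 2,523 + 2,146 + 2,507 + 2,607 + 1,231 = 12,380
65+: 336 + 477 = 813
Youth dependency ratio = 5,013 / 12,380 × 100 = 40.5
Total dependency ratio = (5,013 + 813) / 12,380 × 100 = 5,826 / 12,380 × 100 = 47.1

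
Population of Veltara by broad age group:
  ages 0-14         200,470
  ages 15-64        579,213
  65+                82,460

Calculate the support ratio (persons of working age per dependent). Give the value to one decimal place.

Support ratio: 2.0

Support ratio = 579,213 / (200,470 + 82,460) = 579,213 / 282,930 = 2.0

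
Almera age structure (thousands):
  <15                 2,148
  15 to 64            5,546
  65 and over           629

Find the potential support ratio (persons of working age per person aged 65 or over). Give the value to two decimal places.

Potential support ratio: 8.82

Potential support ratio = 5,546 / 629 = 8.82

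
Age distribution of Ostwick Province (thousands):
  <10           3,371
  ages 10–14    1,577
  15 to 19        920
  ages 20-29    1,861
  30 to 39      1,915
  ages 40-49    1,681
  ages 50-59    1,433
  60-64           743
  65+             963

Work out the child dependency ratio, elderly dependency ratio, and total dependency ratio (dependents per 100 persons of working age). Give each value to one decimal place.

0–14: 3,371 + 1,577 = 4,948
15–64: 920 + 1,861 + 1,915 + 1,681 + 1,433 + 743 = 8,553
65+: 963
Youth dependency ratio = 4,948 / 8,553 × 100 = 57.9
Old-age dependency ratio = 963 / 8,553 × 100 = 11.3
Total dependency ratio = (4,948 + 963) / 8,553 × 100 = 5,911 / 8,553 × 100 = 69.1

Youth dependency ratio: 57.9
Old-age dependency ratio: 11.3
Total dependency ratio: 69.1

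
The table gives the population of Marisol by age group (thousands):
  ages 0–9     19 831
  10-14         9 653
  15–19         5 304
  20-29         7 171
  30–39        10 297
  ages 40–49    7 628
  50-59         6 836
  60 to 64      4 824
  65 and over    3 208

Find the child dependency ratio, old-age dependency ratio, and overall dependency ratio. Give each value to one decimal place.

0–14: 19 831 + 9 653 = 29 484
15–64: 5 304 + 7 171 + 10 297 + 7 628 + 6 836 + 4 824 = 42 060
65+: 3 208
Youth dependency ratio = 29 484 / 42 060 × 100 = 70.1
Old-age dependency ratio = 3 208 / 42 060 × 100 = 7.6
Total dependency ratio = (29 484 + 3 208) / 42 060 × 100 = 32 692 / 42 060 × 100 = 77.7

Youth dependency ratio: 70.1
Old-age dependency ratio: 7.6
Total dependency ratio: 77.7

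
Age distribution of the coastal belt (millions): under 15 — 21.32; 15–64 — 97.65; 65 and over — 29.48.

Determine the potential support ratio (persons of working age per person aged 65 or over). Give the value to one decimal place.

Potential support ratio: 3.3

Potential support ratio = 97.65 / 29.48 = 3.3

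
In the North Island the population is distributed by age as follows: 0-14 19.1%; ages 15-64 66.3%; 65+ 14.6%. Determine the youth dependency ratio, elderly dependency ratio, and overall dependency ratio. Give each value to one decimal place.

Youth dependency ratio = 19.1 / 66.3 × 100 = 28.8
Old-age dependency ratio = 14.6 / 66.3 × 100 = 22.0
Total dependency ratio = (19.1 + 14.6) / 66.3 × 100 = 33.7 / 66.3 × 100 = 50.8

Youth dependency ratio: 28.8
Old-age dependency ratio: 22.0
Total dependency ratio: 50.8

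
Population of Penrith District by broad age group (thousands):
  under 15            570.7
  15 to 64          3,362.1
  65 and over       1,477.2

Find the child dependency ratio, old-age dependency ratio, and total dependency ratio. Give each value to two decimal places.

Youth dependency ratio: 16.97
Old-age dependency ratio: 43.94
Total dependency ratio: 60.91

Youth dependency ratio = 570.7 / 3,362.1 × 100 = 16.97
Old-age dependency ratio = 1,477.2 / 3,362.1 × 100 = 43.94
Total dependency ratio = (570.7 + 1,477.2) / 3,362.1 × 100 = 2,047.9 / 3,362.1 × 100 = 60.91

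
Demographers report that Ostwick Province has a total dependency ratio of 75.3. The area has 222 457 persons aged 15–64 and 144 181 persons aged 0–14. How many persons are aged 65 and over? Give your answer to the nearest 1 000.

Total dependency ratio = (youth + elderly) / working-age × 100
75.3 = (144 181 + E) / 222 457 × 100
⇒ 23 000

Aged 65 and over: 23 000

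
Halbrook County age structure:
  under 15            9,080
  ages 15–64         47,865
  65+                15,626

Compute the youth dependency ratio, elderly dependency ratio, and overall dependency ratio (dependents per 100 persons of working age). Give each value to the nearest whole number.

Youth dependency ratio: 19
Old-age dependency ratio: 33
Total dependency ratio: 52

Youth dependency ratio = 9,080 / 47,865 × 100 = 19
Old-age dependency ratio = 15,626 / 47,865 × 100 = 33
Total dependency ratio = (9,080 + 15,626) / 47,865 × 100 = 24,706 / 47,865 × 100 = 52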